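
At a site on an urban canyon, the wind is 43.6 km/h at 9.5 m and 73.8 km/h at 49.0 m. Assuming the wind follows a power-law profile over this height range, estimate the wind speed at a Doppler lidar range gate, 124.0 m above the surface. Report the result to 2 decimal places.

99.41 km/h

First find α: α = ln(V₂/V₁)/ln(z₂/z₁) = ln(73.8/43.6)/ln(49.0/9.5) = 0.52630/1.64053 = 0.3208
Extrapolate from 49.0 m to 124.0 m: V₃ = 73.8 × (124.0/49.0)^0.3208 = 73.8 × 1.3470 = 99.4068 km/h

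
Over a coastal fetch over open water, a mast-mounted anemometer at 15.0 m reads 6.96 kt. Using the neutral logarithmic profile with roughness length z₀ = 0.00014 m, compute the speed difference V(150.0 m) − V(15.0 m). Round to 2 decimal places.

1.38 kt

Log law: V₂ = V₁ · ln(z₂/z₀)/ln(z₁/z₀) = 6.96 × 13.8845/11.5819 = 8.3437 kt
ΔV = 8.3437 − 6.96 = 1.3837 kt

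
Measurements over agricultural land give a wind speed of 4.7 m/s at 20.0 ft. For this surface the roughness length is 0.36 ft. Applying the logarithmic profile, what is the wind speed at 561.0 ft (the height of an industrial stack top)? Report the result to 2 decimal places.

Log law: V(z) ∝ ln(z/z₀), so V₂/V₁ = ln(z₂/z₀) / ln(z₁/z₀).
ln(561.0/0.36) = 7.3514, ln(20.0/0.36) = 4.0174
V₂ = 4.7 × 7.3514/4.0174 = 4.7 × 1.8299 = 8.6005 m/s

8.60 m/s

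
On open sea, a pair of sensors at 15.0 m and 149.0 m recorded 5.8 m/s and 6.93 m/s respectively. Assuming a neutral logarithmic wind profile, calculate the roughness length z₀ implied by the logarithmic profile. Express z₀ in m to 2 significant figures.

Log law: V(z) ∝ ln(z/z₀). With r = V₁/V₂ = 5.8/6.93 = 0.83694,
r · ln(z₂/z₀) = ln(z₁/z₀) ⇒ ln z₀ = (ln z₁ − r·ln z₂)/(1 − r)
ln z₀ = (2.70805 − 0.83694×5.00395) / 0.16306 = -9.0762
z₀ = exp(-9.0762) = 0.0001144 m

z₀ ≈ 0.00011 m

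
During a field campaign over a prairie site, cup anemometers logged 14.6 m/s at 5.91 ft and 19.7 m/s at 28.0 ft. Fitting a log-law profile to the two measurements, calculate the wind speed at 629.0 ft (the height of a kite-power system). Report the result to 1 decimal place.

Log law: V ∝ ln(z/z₀). From the pair, with r = V₁/V₂ = 0.74112,
ln z₀ = (ln z₁ − r·ln z₂)/(1 − r) = (1.7766 − 0.74112×3.3322)/0.25888 = -2.6765 → z₀ = 0.06880 ft
V₃ = V₁ · ln(z₃/z₀)/ln(z₁/z₀) = 14.6 × 9.1207/4.4532 = 29.9027 m/s

29.9 m/s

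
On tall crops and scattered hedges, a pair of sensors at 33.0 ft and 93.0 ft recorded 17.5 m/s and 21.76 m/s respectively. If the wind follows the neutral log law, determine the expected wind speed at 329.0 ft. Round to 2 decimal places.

Log law: V ∝ ln(z/z₀). From the pair, with r = V₁/V₂ = 0.80423,
ln z₀ = (ln z₁ − r·ln z₂)/(1 − r) = (3.4965 − 0.80423×4.5326)/0.19577 = -0.7597 → z₀ = 0.4678 ft
V₃ = V₁ · ln(z₃/z₀)/ln(z₁/z₀) = 17.5 × 6.5558/4.2562 = 26.9548 m/s

26.95 m/s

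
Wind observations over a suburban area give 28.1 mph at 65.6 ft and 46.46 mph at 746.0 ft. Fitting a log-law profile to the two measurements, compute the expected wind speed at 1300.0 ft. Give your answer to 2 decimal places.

Log law: V ∝ ln(z/z₀). From the pair, with r = V₁/V₂ = 0.60482,
ln z₀ = (ln z₁ − r·ln z₂)/(1 − r) = (4.1836 − 0.60482×6.6147)/0.39518 = 0.4627 → z₀ = 1.588 ft
V₃ = V₁ · ln(z₃/z₀)/ln(z₁/z₀) = 28.1 × 6.7074/3.7209 = 50.6543 mph

50.65 mph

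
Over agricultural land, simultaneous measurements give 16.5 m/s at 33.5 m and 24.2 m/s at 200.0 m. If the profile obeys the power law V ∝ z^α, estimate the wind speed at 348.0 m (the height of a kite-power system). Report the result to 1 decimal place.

First find α: α = ln(V₂/V₁)/ln(z₂/z₁) = ln(24.2/16.5)/ln(200.0/33.5) = 0.38299/1.78677 = 0.2143
Extrapolate from 200.0 m to 348.0 m: V₃ = 24.2 × (348.0/200.0)^0.2143 = 24.2 × 1.1261 = 27.2506 m/s

27.3 m/s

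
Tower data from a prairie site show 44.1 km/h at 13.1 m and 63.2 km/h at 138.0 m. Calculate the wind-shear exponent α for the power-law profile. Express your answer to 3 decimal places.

Power law: V₂/V₁ = (z₂/z₁)^α ⇒ α = ln(V₂/V₁) / ln(z₂/z₁)
α = ln(63.2/44.1) / ln(138.0/13.1) = ln(1.4331) / ln(10.5344)
  = 0.35984 / 2.35464 = 0.15282

α ≈ 0.153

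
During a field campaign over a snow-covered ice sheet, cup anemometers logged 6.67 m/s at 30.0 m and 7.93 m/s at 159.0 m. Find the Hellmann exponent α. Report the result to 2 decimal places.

Power law: V₂/V₁ = (z₂/z₁)^α ⇒ α = ln(V₂/V₁) / ln(z₂/z₁)
α = ln(7.93/6.67) / ln(159.0/30.0) = ln(1.1889) / ln(5.3000)
  = 0.17303 / 1.66771 = 0.10376

α ≈ 0.10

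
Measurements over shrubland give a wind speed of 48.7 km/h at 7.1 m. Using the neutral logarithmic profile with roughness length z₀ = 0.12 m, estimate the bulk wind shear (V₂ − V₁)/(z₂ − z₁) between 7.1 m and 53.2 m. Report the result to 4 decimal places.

0.5214 km/h/m

Log law: V₂ = V₁ · ln(z₂/z₀)/ln(z₁/z₀) = 48.7 × 6.0943/4.0804 = 72.7371 km/h
ΔV/Δz = (72.7371 − 48.7)/(53.2 − 7.1) = 24.0371/46.1000 = 0.52141 km/h/m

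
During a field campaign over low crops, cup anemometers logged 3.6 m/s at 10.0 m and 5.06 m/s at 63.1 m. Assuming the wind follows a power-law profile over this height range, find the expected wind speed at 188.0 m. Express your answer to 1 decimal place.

First find α: α = ln(V₂/V₁)/ln(z₂/z₁) = ln(5.06/3.6)/ln(63.1/10.0) = 0.34043/1.84214 = 0.1848
Extrapolate from 63.1 m to 188.0 m: V₃ = 5.06 × (188.0/63.1)^0.1848 = 5.06 × 1.2235 = 6.1911 m/s

6.2 m/s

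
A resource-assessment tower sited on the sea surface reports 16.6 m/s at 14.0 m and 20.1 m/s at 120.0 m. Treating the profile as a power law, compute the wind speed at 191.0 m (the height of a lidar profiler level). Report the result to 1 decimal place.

20.9 m/s

First find α: α = ln(V₂/V₁)/ln(z₂/z₁) = ln(20.1/16.6)/ln(120.0/14.0) = 0.19132/2.14843 = 0.0890
Extrapolate from 120.0 m to 191.0 m: V₃ = 20.1 × (191.0/120.0)^0.0890 = 20.1 × 1.0423 = 20.9494 m/s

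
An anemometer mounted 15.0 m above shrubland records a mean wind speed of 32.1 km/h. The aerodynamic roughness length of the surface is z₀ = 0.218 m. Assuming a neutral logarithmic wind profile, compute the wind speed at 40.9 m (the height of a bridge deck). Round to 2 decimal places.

39.71 km/h

Log law: V(z) ∝ ln(z/z₀), so V₂/V₁ = ln(z₂/z₀) / ln(z₁/z₀).
ln(40.9/0.218) = 5.2344, ln(15.0/0.218) = 4.2313
V₂ = 32.1 × 5.2344/4.2313 = 32.1 × 1.2371 = 39.7097 km/h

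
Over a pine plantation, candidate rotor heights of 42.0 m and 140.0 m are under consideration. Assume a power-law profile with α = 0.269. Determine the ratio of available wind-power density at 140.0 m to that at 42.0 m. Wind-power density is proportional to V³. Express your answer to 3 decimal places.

2.642

Speed ratio: V_B/V_A = (z_B/z_A)^α = (140.0/42.0)^0.269 = (3.3333)^0.269 = 1.38247
Power-density ratio: P_B/P_A = (V_B/V_A)³ = (1.38247)³ = 2.64218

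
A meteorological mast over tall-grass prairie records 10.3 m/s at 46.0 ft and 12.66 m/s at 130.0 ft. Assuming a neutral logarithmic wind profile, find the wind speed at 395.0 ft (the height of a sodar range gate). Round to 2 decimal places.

Log law: V ∝ ln(z/z₀). From the pair, with r = V₁/V₂ = 0.81359,
ln z₀ = (ln z₁ − r·ln z₂)/(1 − r) = (3.8286 − 0.81359×4.8675)/0.18641 = -0.7055 → z₀ = 0.4939 ft
V₃ = V₁ · ln(z₃/z₀)/ln(z₁/z₀) = 10.3 × 6.6844/4.5342 = 15.1846 m/s

15.18 m/s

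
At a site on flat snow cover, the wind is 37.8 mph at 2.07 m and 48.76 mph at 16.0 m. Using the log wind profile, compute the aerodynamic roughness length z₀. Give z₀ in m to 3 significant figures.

Log law: V(z) ∝ ln(z/z₀). With r = V₁/V₂ = 37.8/48.76 = 0.77523,
r · ln(z₂/z₀) = ln(z₁/z₀) ⇒ ln z₀ = (ln z₁ − r·ln z₂)/(1 − r)
ln z₀ = (0.72755 − 0.77523×2.77259) / 0.22477 = -6.3256
z₀ = exp(-6.3256) = 0.001790 m

z₀ ≈ 0.00179 m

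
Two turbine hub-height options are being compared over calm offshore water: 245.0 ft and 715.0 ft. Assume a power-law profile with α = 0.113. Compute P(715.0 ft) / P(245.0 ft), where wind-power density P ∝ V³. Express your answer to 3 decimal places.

Speed ratio: V_B/V_A = (z_B/z_A)^α = (715.0/245.0)^0.113 = (2.9184)^0.113 = 1.12865
Power-density ratio: P_B/P_A = (V_B/V_A)³ = (1.12865)³ = 1.43775

1.438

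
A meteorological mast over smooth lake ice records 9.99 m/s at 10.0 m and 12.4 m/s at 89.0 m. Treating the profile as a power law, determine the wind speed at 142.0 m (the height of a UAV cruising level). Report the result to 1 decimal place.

13.0 m/s

First find α: α = ln(V₂/V₁)/ln(z₂/z₁) = ln(12.4/9.99)/ln(89.0/10.0) = 0.21611/2.18605 = 0.0989
Extrapolate from 89.0 m to 142.0 m: V₃ = 12.4 × (142.0/89.0)^0.0989 = 12.4 × 1.0473 = 12.9861 m/s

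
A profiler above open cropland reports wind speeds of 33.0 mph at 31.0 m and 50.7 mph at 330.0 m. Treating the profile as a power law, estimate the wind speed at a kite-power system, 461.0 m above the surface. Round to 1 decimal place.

First find α: α = ln(V₂/V₁)/ln(z₂/z₁) = ln(50.7/33.0)/ln(330.0/31.0) = 0.42942/2.36511 = 0.1816
Extrapolate from 330.0 m to 461.0 m: V₃ = 50.7 × (461.0/330.0)^0.1816 = 50.7 × 1.0626 = 53.8727 mph

53.9 mph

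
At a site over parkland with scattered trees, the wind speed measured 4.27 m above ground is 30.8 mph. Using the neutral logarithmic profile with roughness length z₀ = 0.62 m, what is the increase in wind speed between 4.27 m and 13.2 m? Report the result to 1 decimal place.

Log law: V₂ = V₁ · ln(z₂/z₀)/ln(z₁/z₀) = 30.8 × 3.0583/1.9296 = 48.8141 mph
ΔV = 48.8141 − 30.8 = 18.0141 mph

18.0 mph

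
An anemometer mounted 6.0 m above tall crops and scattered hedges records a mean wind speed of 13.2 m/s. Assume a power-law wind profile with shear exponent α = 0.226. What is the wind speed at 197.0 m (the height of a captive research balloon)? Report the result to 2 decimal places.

Power-law profile: V₂ = V₁ · (z₂/z₁)^α
V₂ = 13.2 × (197.0/6.0)^0.226 = 13.2 × (32.8333)^0.226
    = 13.2 × 2.2013 = 29.0577 m/s

29.06 m/s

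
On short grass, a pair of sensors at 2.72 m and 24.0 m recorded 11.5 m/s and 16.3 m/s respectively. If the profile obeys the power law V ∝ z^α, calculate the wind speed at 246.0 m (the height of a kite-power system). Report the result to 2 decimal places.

First find α: α = ln(V₂/V₁)/ln(z₂/z₁) = ln(16.3/11.5)/ln(24.0/2.72) = 0.34882/2.17742 = 0.1602
Extrapolate from 24.0 m to 246.0 m: V₃ = 16.3 × (246.0/24.0)^0.1602 = 16.3 × 1.4518 = 23.6648 m/s

23.66 m/s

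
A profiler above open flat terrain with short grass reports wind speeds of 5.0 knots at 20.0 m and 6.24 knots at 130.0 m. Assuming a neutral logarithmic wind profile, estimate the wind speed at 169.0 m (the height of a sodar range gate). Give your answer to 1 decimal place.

Log law: V ∝ ln(z/z₀). From the pair, with r = V₁/V₂ = 0.80128,
ln z₀ = (ln z₁ − r·ln z₂)/(1 − r) = (2.9957 − 0.80128×4.8675)/0.19872 = -4.5519 → z₀ = 0.01055 m
V₃ = V₁ · ln(z₃/z₀)/ln(z₁/z₀) = 5.0 × 9.6818/7.5476 = 6.4138 knots

6.4 knots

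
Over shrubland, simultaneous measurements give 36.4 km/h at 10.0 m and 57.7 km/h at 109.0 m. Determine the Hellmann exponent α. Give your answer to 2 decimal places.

α ≈ 0.19

Power law: V₂/V₁ = (z₂/z₁)^α ⇒ α = ln(V₂/V₁) / ln(z₂/z₁)
α = ln(57.7/36.4) / ln(109.0/10.0) = ln(1.5852) / ln(10.9000)
  = 0.46069 / 2.38876 = 0.19286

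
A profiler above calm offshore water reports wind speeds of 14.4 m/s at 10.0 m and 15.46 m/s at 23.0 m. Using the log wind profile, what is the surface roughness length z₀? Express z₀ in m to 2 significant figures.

z₀ ≈ 0.00012 m

Log law: V(z) ∝ ln(z/z₀). With r = V₁/V₂ = 14.4/15.46 = 0.93144,
r · ln(z₂/z₀) = ln(z₁/z₀) ⇒ ln z₀ = (ln z₁ − r·ln z₂)/(1 − r)
ln z₀ = (2.30259 − 0.93144×3.13549) / 0.06856 = -9.0124
z₀ = exp(-9.0124) = 0.0001219 m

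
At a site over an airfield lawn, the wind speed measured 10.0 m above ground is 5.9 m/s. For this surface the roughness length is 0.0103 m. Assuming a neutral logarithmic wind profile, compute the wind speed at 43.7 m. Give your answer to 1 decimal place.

Log law: V(z) ∝ ln(z/z₀), so V₂/V₁ = ln(z₂/z₀) / ln(z₁/z₀).
ln(43.7/0.0103) = 8.3530, ln(10.0/0.0103) = 6.8782
V₂ = 5.9 × 8.3530/6.8782 = 5.9 × 1.2144 = 7.1650 m/s

7.2 m/s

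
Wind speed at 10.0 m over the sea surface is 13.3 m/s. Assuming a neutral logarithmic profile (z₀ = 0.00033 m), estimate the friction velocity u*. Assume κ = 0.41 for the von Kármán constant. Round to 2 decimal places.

u* ≈ 0.53 m/s

Log law: V(z) = (u*/κ) · ln(z/z₀) ⇒ u* = κ · V / ln(z/z₀)
u* = 0.41 × 13.3 / ln(10.0/0.00033) = 0.41 × 13.3 / 10.3190
   = 5.4530 / 10.3190 = 0.5284 m/s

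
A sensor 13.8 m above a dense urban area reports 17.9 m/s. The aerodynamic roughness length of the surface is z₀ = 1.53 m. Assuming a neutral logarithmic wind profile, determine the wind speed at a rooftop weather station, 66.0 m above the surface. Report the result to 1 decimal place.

30.6 m/s

Log law: V(z) ∝ ln(z/z₀), so V₂/V₁ = ln(z₂/z₀) / ln(z₁/z₀).
ln(66.0/1.53) = 3.7644, ln(13.8/1.53) = 2.1994
V₂ = 17.9 × 3.7644/2.1994 = 17.9 × 1.7116 = 30.6368 m/s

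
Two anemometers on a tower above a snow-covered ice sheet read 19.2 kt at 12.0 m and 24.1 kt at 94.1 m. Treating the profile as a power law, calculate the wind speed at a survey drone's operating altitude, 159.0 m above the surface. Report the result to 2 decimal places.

25.54 kt

First find α: α = ln(V₂/V₁)/ln(z₂/z₁) = ln(24.1/19.2)/ln(94.1/12.0) = 0.22730/2.05945 = 0.1104
Extrapolate from 94.1 m to 159.0 m: V₃ = 24.1 × (159.0/94.1)^0.1104 = 24.1 × 1.0596 = 25.5364 kt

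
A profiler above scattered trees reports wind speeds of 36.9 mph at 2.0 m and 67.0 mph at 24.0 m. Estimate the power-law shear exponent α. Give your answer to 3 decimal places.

α ≈ 0.240

Power law: V₂/V₁ = (z₂/z₁)^α ⇒ α = ln(V₂/V₁) / ln(z₂/z₁)
α = ln(67.0/36.9) / ln(24.0/2.0) = ln(1.8157) / ln(12.0000)
  = 0.59648 / 2.48491 = 0.24004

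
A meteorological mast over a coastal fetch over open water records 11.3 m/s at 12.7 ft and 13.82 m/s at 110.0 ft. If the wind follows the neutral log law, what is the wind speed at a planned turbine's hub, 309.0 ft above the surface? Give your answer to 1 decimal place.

15.0 m/s

Log law: V ∝ ln(z/z₀). From the pair, with r = V₁/V₂ = 0.81766,
ln z₀ = (ln z₁ − r·ln z₂)/(1 − r) = (2.5416 − 0.81766×4.7005)/0.18234 = -7.1391 → z₀ = 0.0007935 ft
V₃ = V₁ · ln(z₃/z₀)/ln(z₁/z₀) = 11.3 × 12.8724/9.6807 = 15.0256 m/s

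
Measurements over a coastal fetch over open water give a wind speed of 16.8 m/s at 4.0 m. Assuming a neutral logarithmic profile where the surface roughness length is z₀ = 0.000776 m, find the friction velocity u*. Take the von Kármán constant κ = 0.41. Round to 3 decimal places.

u* ≈ 0.806 m/s

Log law: V(z) = (u*/κ) · ln(z/z₀) ⇒ u* = κ · V / ln(z/z₀)
u* = 0.41 × 16.8 / ln(4.0/0.000776) = 0.41 × 16.8 / 8.5477
   = 6.8880 / 8.5477 = 0.8058 m/s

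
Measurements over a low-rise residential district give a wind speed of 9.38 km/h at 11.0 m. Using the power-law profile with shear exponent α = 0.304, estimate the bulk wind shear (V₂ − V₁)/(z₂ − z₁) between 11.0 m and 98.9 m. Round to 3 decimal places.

Power law: V₂ = V₁ · (z₂/z₁)^α = 9.38 × (8.9909)^0.304 = 18.2877 km/h
ΔV/Δz = (18.2877 − 9.38)/(98.9 − 11.0) = 8.9077/87.9000 = 0.10134 km/h/m

0.101 km/h/m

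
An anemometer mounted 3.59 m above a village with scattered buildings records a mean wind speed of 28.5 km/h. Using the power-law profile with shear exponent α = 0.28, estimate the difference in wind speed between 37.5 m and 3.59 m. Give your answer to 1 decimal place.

26.5 km/h

Power law: V₂ = V₁ · (z₂/z₁)^α = 28.5 × (10.4457)^0.28 = 54.9727 km/h
ΔV = 54.9727 − 28.5 = 26.4727 km/h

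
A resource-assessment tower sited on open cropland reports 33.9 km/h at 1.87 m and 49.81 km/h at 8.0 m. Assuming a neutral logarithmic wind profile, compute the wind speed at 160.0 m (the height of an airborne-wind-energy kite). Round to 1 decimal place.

82.6 km/h

Log law: V ∝ ln(z/z₀). From the pair, with r = V₁/V₂ = 0.68059,
ln z₀ = (ln z₁ − r·ln z₂)/(1 − r) = (0.6259 − 0.68059×2.0794)/0.31941 = -2.4711 → z₀ = 0.08449 m
V₃ = V₁ · ln(z₃/z₀)/ln(z₁/z₀) = 33.9 × 7.5463/3.0970 = 82.6012 km/h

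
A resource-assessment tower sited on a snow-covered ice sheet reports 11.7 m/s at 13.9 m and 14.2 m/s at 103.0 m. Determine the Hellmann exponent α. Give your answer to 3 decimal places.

Power law: V₂/V₁ = (z₂/z₁)^α ⇒ α = ln(V₂/V₁) / ln(z₂/z₁)
α = ln(14.2/11.7) / ln(103.0/13.9) = ln(1.2137) / ln(7.4101)
  = 0.19365 / 2.00284 = 0.09669

α ≈ 0.097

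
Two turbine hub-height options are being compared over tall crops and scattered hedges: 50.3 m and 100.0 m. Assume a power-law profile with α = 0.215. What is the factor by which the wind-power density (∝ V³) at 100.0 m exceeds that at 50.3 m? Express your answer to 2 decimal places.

1.56

Speed ratio: V_B/V_A = (z_B/z_A)^α = (100.0/50.3)^0.215 = (1.9881)^0.215 = 1.15921
Power-density ratio: P_B/P_A = (V_B/V_A)³ = (1.15921)³ = 1.55772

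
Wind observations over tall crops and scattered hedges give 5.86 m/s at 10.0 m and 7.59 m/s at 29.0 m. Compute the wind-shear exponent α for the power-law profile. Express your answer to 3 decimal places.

α ≈ 0.243

Power law: V₂/V₁ = (z₂/z₁)^α ⇒ α = ln(V₂/V₁) / ln(z₂/z₁)
α = ln(7.59/5.86) / ln(29.0/10.0) = ln(1.2952) / ln(2.9000)
  = 0.25868 / 1.06471 = 0.24296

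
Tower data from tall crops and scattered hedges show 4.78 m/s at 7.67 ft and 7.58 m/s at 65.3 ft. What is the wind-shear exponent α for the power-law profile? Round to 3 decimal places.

Power law: V₂/V₁ = (z₂/z₁)^α ⇒ α = ln(V₂/V₁) / ln(z₂/z₁)
α = ln(7.58/4.78) / ln(65.3/7.67) = ln(1.5858) / ln(8.5137)
  = 0.46107 / 2.14168 = 0.21529

α ≈ 0.215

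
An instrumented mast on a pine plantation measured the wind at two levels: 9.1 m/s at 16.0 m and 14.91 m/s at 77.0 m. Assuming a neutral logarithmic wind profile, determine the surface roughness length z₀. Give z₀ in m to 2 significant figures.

z₀ ≈ 1.4 m

Log law: V(z) ∝ ln(z/z₀). With r = V₁/V₂ = 9.1/14.91 = 0.61033,
r · ln(z₂/z₀) = ln(z₁/z₀) ⇒ ln z₀ = (ln z₁ − r·ln z₂)/(1 − r)
ln z₀ = (2.77259 − 0.61033×4.34381) / 0.38967 = 0.3116
z₀ = exp(0.3116) = 1.366 m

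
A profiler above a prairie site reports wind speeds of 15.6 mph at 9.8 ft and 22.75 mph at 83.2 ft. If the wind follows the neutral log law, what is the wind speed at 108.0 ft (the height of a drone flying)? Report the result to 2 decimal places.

Log law: V ∝ ln(z/z₀). From the pair, with r = V₁/V₂ = 0.68571,
ln z₀ = (ln z₁ − r·ln z₂)/(1 − r) = (2.2824 − 0.68571×4.4212)/0.31429 = -2.3842 → z₀ = 0.09216 ft
V₃ = V₁ · ln(z₃/z₀)/ln(z₁/z₀) = 15.6 × 7.0664/4.6666 = 23.6221 mph

23.62 mph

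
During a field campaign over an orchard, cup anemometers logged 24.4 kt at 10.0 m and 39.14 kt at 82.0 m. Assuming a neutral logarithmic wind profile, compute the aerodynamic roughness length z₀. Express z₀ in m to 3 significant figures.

Log law: V(z) ∝ ln(z/z₀). With r = V₁/V₂ = 24.4/39.14 = 0.62340,
r · ln(z₂/z₀) = ln(z₁/z₀) ⇒ ln z₀ = (ln z₁ − r·ln z₂)/(1 − r)
ln z₀ = (2.30259 − 0.62340×4.40672) / 0.37660 = -1.1805
z₀ = exp(-1.1805) = 0.3071 m

z₀ ≈ 0.307 m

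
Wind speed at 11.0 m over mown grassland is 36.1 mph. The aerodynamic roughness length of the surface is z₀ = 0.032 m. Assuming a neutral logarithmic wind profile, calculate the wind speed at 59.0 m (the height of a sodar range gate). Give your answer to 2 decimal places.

46.48 mph

Log law: V(z) ∝ ln(z/z₀), so V₂/V₁ = ln(z₂/z₀) / ln(z₁/z₀).
ln(59.0/0.032) = 7.5196, ln(11.0/0.032) = 5.8399
V₂ = 36.1 × 7.5196/5.8399 = 36.1 × 1.2876 = 46.4829 mph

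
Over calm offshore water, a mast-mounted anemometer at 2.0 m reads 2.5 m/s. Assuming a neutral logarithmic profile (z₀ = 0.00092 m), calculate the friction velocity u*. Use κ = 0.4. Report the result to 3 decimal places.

Log law: V(z) = (u*/κ) · ln(z/z₀) ⇒ u* = κ · V / ln(z/z₀)
u* = 0.4 × 2.5 / ln(2.0/0.00092) = 0.4 × 2.5 / 7.6843
   = 1.0000 / 7.6843 = 0.1301 m/s

u* ≈ 0.130 m/s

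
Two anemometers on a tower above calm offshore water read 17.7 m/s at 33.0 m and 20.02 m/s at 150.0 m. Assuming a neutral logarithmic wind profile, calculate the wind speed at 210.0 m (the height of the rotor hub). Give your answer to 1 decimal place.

Log law: V ∝ ln(z/z₀). From the pair, with r = V₁/V₂ = 0.88412,
ln z₀ = (ln z₁ − r·ln z₂)/(1 − r) = (3.4965 − 0.88412×5.0106)/0.11588 = -8.0552 → z₀ = 0.0003174 m
V₃ = V₁ · ln(z₃/z₀)/ln(z₁/z₀) = 17.7 × 13.4024/11.5518 = 20.5356 m/s

20.5 m/s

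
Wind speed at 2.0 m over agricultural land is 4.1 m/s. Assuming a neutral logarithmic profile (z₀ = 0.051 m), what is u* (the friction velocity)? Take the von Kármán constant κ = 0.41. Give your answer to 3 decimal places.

u* ≈ 0.458 m/s

Log law: V(z) = (u*/κ) · ln(z/z₀) ⇒ u* = κ · V / ln(z/z₀)
u* = 0.41 × 4.1 / ln(2.0/0.051) = 0.41 × 4.1 / 3.6691
   = 1.6810 / 3.6691 = 0.4582 m/s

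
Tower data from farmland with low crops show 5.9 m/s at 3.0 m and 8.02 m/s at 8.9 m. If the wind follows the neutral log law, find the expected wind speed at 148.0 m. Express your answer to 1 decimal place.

Log law: V ∝ ln(z/z₀). From the pair, with r = V₁/V₂ = 0.73566,
ln z₀ = (ln z₁ − r·ln z₂)/(1 − r) = (1.0986 − 0.73566×2.1861)/0.26434 = -1.9278 → z₀ = 0.1455 m
V₃ = V₁ · ln(z₃/z₀)/ln(z₁/z₀) = 5.9 × 6.9250/3.0264 = 13.5005 m/s

13.5 m/s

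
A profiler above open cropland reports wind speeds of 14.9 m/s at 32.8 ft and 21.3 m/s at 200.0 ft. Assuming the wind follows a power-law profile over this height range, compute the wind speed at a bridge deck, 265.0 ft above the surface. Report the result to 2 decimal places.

First find α: α = ln(V₂/V₁)/ln(z₂/z₁) = ln(21.3/14.9)/ln(200.0/32.8) = 0.35735/1.80789 = 0.1977
Extrapolate from 200.0 ft to 265.0 ft: V₃ = 21.3 × (265.0/200.0)^0.1977 = 21.3 × 1.0572 = 22.5184 m/s

22.52 m/s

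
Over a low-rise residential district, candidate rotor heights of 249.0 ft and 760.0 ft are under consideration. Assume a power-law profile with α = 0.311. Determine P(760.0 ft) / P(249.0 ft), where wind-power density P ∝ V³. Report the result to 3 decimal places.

2.832

Speed ratio: V_B/V_A = (z_B/z_A)^α = (760.0/249.0)^0.311 = (3.0522)^0.311 = 1.41487
Power-density ratio: P_B/P_A = (V_B/V_A)³ = (1.41487)³ = 2.83234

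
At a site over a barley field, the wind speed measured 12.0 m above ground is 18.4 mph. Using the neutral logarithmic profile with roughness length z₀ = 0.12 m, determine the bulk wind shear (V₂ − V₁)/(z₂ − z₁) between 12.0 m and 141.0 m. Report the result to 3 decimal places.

Log law: V₂ = V₁ · ln(z₂/z₀)/ln(z₁/z₀) = 18.4 × 7.0690/4.6052 = 28.2443 mph
ΔV/Δz = (28.2443 − 18.4)/(141.0 − 12.0) = 9.8443/129.0000 = 0.07631 mph/m

0.076 mph/m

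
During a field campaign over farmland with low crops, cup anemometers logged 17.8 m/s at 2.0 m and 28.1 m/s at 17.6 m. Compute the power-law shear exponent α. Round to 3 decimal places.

Power law: V₂/V₁ = (z₂/z₁)^α ⇒ α = ln(V₂/V₁) / ln(z₂/z₁)
α = ln(28.1/17.8) / ln(17.6/2.0) = ln(1.5787) / ln(8.8000)
  = 0.45657 / 2.17475 = 0.20994

α ≈ 0.210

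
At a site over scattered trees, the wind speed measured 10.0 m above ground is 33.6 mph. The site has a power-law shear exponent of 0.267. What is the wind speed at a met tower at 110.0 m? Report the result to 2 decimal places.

63.74 mph

Power-law profile: V₂ = V₁ · (z₂/z₁)^α
V₂ = 33.6 × (110.0/10.0)^0.267 = 33.6 × (11.0000)^0.267
    = 33.6 × 1.8969 = 63.7369 mph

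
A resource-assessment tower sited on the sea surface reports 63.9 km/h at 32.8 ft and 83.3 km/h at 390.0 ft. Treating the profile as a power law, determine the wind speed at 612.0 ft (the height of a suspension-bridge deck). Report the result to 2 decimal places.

87.42 km/h

First find α: α = ln(V₂/V₁)/ln(z₂/z₁) = ln(83.3/63.9)/ln(390.0/32.8) = 0.26513/2.47572 = 0.1071
Extrapolate from 390.0 ft to 612.0 ft: V₃ = 83.3 × (612.0/390.0)^0.1071 = 83.3 × 1.0494 = 87.4181 km/h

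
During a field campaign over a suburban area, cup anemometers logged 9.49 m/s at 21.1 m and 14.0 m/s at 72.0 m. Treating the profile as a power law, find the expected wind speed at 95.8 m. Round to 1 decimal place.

15.3 m/s

First find α: α = ln(V₂/V₁)/ln(z₂/z₁) = ln(14.0/9.49)/ln(72.0/21.1) = 0.38882/1.22739 = 0.3168
Extrapolate from 72.0 m to 95.8 m: V₃ = 14.0 × (95.8/72.0)^0.3168 = 14.0 × 1.0947 = 15.3257 m/s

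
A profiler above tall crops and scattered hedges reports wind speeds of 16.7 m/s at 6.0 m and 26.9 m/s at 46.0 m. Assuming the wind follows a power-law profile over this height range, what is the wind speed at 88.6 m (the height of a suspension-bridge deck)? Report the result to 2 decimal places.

31.36 m/s

First find α: α = ln(V₂/V₁)/ln(z₂/z₁) = ln(26.9/16.7)/ln(46.0/6.0) = 0.47672/2.03688 = 0.2340
Extrapolate from 46.0 m to 88.6 m: V₃ = 26.9 × (88.6/46.0)^0.2340 = 26.9 × 1.1658 = 31.3602 m/s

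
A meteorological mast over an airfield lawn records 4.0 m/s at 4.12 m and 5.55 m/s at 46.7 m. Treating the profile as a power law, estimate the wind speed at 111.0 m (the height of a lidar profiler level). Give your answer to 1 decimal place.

6.2 m/s

First find α: α = ln(V₂/V₁)/ln(z₂/z₁) = ln(5.55/4.0)/ln(46.7/4.12) = 0.32750/2.42789 = 0.1349
Extrapolate from 46.7 m to 111.0 m: V₃ = 5.55 × (111.0/46.7)^0.1349 = 5.55 × 1.1239 = 6.2375 m/s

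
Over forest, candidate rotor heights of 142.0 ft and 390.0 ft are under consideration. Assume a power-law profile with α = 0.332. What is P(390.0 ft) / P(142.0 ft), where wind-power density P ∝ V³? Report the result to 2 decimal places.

2.74

Speed ratio: V_B/V_A = (z_B/z_A)^α = (390.0/142.0)^0.332 = (2.7465)^0.332 = 1.39854
Power-density ratio: P_B/P_A = (V_B/V_A)³ = (1.39854)³ = 2.73540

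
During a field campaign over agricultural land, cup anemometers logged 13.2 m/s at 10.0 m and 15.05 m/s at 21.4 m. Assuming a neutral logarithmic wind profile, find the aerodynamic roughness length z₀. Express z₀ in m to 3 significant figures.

z₀ ≈ 0.0439 m

Log law: V(z) ∝ ln(z/z₀). With r = V₁/V₂ = 13.2/15.05 = 0.87708,
r · ln(z₂/z₀) = ln(z₁/z₀) ⇒ ln z₀ = (ln z₁ − r·ln z₂)/(1 − r)
ln z₀ = (2.30259 − 0.87708×3.06339) / 0.12292 = -3.1259
z₀ = exp(-3.1259) = 0.04390 m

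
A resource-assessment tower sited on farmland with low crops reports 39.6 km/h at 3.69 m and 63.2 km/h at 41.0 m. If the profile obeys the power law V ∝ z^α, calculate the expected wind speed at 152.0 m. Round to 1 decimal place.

81.5 km/h

First find α: α = ln(V₂/V₁)/ln(z₂/z₁) = ln(63.2/39.6)/ln(41.0/3.69) = 0.46748/2.40795 = 0.1941
Extrapolate from 41.0 m to 152.0 m: V₃ = 63.2 × (152.0/41.0)^0.1941 = 63.2 × 1.2897 = 81.5067 km/h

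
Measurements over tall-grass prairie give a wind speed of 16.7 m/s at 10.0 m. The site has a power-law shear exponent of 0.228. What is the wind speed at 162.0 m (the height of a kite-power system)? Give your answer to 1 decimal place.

31.5 m/s

Power-law profile: V₂ = V₁ · (z₂/z₁)^α
V₂ = 16.7 × (162.0/10.0)^0.228 = 16.7 × (16.2000)^0.228
    = 16.7 × 1.8870 = 31.5127 m/s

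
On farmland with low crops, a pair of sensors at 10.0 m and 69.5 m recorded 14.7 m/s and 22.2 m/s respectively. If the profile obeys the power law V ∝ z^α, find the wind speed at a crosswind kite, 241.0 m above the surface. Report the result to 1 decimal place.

28.9 m/s

First find α: α = ln(V₂/V₁)/ln(z₂/z₁) = ln(22.2/14.7)/ln(69.5/10.0) = 0.41224/1.93874 = 0.2126
Extrapolate from 69.5 m to 241.0 m: V₃ = 22.2 × (241.0/69.5)^0.2126 = 22.2 × 1.3027 = 28.9190 m/s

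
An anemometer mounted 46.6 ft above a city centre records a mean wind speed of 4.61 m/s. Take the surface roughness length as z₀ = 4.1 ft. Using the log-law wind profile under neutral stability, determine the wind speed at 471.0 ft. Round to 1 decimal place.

9.0 m/s

Log law: V(z) ∝ ln(z/z₀), so V₂/V₁ = ln(z₂/z₀) / ln(z₁/z₀).
ln(471.0/4.1) = 4.7439, ln(46.6/4.1) = 2.4306
V₂ = 4.61 × 4.7439/2.4306 = 4.61 × 1.9517 = 8.9974 m/s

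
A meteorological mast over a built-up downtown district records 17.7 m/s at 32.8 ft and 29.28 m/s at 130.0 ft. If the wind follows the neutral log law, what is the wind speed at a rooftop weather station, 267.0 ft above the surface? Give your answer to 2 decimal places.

35.33 m/s

Log law: V ∝ ln(z/z₀). From the pair, with r = V₁/V₂ = 0.60451,
ln z₀ = (ln z₁ − r·ln z₂)/(1 − r) = (3.4904 − 0.60451×4.8675)/0.39549 = 1.3855 → z₀ = 3.997 ft
V₃ = V₁ · ln(z₃/z₀)/ln(z₁/z₀) = 17.7 × 4.2017/2.1049 = 35.3320 m/s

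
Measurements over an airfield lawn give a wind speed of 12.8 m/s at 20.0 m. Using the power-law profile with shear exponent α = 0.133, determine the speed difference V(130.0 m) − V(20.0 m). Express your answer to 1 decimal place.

Power law: V₂ = V₁ · (z₂/z₁)^α = 12.8 × (6.5000)^0.133 = 16.4183 m/s
ΔV = 16.4183 − 12.8 = 3.6183 m/s

3.6 m/s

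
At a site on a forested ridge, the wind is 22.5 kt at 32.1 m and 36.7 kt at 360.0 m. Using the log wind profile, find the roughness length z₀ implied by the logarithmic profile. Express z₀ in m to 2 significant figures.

Log law: V(z) ∝ ln(z/z₀). With r = V₁/V₂ = 22.5/36.7 = 0.61308,
r · ln(z₂/z₀) = ln(z₁/z₀) ⇒ ln z₀ = (ln z₁ − r·ln z₂)/(1 − r)
ln z₀ = (3.46886 − 0.61308×5.88610) / 0.38692 = -0.3613
z₀ = exp(-0.3613) = 0.6968 m

z₀ ≈ 0.70 m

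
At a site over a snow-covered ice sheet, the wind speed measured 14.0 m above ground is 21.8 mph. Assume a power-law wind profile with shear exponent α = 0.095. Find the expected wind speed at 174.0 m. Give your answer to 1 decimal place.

27.7 mph

Power-law profile: V₂ = V₁ · (z₂/z₁)^α
V₂ = 21.8 × (174.0/14.0)^0.095 = 21.8 × (12.4286)^0.095
    = 21.8 × 1.2705 = 27.6966 mph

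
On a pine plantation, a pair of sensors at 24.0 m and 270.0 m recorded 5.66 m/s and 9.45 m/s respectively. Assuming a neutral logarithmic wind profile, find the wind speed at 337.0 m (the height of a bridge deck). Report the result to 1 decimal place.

9.8 m/s

Log law: V ∝ ln(z/z₀). From the pair, with r = V₁/V₂ = 0.59894,
ln z₀ = (ln z₁ − r·ln z₂)/(1 − r) = (3.1781 − 0.59894×5.5984)/0.40106 = -0.4365 → z₀ = 0.6463 m
V₃ = V₁ · ln(z₃/z₀)/ln(z₁/z₀) = 5.66 × 6.2566/3.6146 = 9.7971 m/s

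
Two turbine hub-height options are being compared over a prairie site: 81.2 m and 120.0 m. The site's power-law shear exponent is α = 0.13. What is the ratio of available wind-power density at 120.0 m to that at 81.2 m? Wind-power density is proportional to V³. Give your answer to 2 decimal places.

Speed ratio: V_B/V_A = (z_B/z_A)^α = (120.0/81.2)^0.13 = (1.4778)^0.13 = 1.05209
Power-density ratio: P_B/P_A = (V_B/V_A)³ = (1.05209)³ = 1.16454

1.16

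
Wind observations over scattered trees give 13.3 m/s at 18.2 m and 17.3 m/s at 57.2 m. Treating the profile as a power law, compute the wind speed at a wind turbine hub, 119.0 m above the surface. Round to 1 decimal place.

20.5 m/s

First find α: α = ln(V₂/V₁)/ln(z₂/z₁) = ln(17.3/13.3)/ln(57.2/18.2) = 0.26294/1.14513 = 0.2296
Extrapolate from 57.2 m to 119.0 m: V₃ = 17.3 × (119.0/57.2)^0.2296 = 17.3 × 1.1832 = 20.4691 m/s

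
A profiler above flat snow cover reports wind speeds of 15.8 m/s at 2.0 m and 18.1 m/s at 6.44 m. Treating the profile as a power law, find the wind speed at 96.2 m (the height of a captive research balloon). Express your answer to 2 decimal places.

24.78 m/s

First find α: α = ln(V₂/V₁)/ln(z₂/z₁) = ln(18.1/15.8)/ln(6.44/2.0) = 0.13590/1.16938 = 0.1162
Extrapolate from 6.44 m to 96.2 m: V₃ = 18.1 × (96.2/6.44)^0.1162 = 18.1 × 1.3692 = 24.7828 m/s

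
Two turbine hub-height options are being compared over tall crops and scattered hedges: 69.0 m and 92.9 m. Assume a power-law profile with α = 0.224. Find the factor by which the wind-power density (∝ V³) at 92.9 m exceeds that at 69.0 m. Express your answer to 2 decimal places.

1.22

Speed ratio: V_B/V_A = (z_B/z_A)^α = (92.9/69.0)^0.224 = (1.3464)^0.224 = 1.06889
Power-density ratio: P_B/P_A = (V_B/V_A)³ = (1.06889)³ = 1.22124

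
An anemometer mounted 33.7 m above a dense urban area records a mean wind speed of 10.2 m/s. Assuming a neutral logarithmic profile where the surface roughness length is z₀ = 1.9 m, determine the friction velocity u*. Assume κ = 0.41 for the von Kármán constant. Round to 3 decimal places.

u* ≈ 1.454 m/s

Log law: V(z) = (u*/κ) · ln(z/z₀) ⇒ u* = κ · V / ln(z/z₀)
u* = 0.41 × 10.2 / ln(33.7/1.9) = 0.41 × 10.2 / 2.8756
   = 4.1820 / 2.8756 = 1.4543 m/s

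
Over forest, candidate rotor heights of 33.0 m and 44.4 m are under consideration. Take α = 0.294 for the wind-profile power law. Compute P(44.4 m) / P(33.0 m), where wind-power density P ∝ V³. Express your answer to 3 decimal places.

1.299

Speed ratio: V_B/V_A = (z_B/z_A)^α = (44.4/33.0)^0.294 = (1.3455)^0.294 = 1.09116
Power-density ratio: P_B/P_A = (V_B/V_A)³ = (1.09116)³ = 1.29916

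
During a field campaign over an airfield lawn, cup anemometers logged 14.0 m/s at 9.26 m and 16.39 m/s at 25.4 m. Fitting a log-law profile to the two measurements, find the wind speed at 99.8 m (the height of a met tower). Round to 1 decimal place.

Log law: V ∝ ln(z/z₀). From the pair, with r = V₁/V₂ = 0.85418,
ln z₀ = (ln z₁ − r·ln z₂)/(1 − r) = (2.2257 − 0.85418×3.2347)/0.14582 = -3.6850 → z₀ = 0.02510 m
V₃ = V₁ · ln(z₃/z₀)/ln(z₁/z₀) = 14.0 × 8.2882/5.9107 = 19.6312 m/s

19.6 m/s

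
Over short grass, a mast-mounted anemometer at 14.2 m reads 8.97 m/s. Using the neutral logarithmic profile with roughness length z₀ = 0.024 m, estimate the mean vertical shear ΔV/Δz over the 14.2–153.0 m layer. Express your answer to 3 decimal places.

0.024 m/s/m

Log law: V₂ = V₁ · ln(z₂/z₀)/ln(z₁/z₀) = 8.97 × 8.7601/6.3829 = 12.3107 m/s
ΔV/Δz = (12.3107 − 8.97)/(153.0 − 14.2) = 3.3407/138.8000 = 0.02407 m/s/m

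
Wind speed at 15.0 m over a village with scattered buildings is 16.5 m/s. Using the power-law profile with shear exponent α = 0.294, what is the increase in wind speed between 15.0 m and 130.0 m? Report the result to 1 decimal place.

14.6 m/s

Power law: V₂ = V₁ · (z₂/z₁)^α = 16.5 × (8.6667)^0.294 = 31.1324 m/s
ΔV = 31.1324 − 16.5 = 14.6324 m/s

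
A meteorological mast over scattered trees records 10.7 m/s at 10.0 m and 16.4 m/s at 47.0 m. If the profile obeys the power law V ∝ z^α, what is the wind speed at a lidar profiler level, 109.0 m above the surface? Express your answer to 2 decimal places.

First find α: α = ln(V₂/V₁)/ln(z₂/z₁) = ln(16.4/10.7)/ln(47.0/10.0) = 0.42704/1.54756 = 0.2759
Extrapolate from 47.0 m to 109.0 m: V₃ = 16.4 × (109.0/47.0)^0.2759 = 16.4 × 1.2613 = 20.6849 m/s

20.68 m/s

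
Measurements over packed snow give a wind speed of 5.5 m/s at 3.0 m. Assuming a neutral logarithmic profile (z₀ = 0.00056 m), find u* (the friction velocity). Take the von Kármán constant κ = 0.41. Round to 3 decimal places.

u* ≈ 0.263 m/s

Log law: V(z) = (u*/κ) · ln(z/z₀) ⇒ u* = κ · V / ln(z/z₀)
u* = 0.41 × 5.5 / ln(3.0/0.00056) = 0.41 × 5.5 / 8.5862
   = 2.2550 / 8.5862 = 0.2626 m/s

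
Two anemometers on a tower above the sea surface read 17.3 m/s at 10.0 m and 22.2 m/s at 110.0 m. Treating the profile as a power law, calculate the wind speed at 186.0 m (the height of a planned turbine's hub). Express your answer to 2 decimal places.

First find α: α = ln(V₂/V₁)/ln(z₂/z₁) = ln(22.2/17.3)/ln(110.0/10.0) = 0.24939/2.39790 = 0.1040
Extrapolate from 110.0 m to 186.0 m: V₃ = 22.2 × (186.0/110.0)^0.1040 = 22.2 × 1.0561 = 23.4465 m/s

23.45 m/s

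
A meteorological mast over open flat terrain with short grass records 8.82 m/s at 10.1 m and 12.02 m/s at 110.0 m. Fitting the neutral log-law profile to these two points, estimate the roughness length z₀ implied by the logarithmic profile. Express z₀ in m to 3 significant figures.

z₀ ≈ 0.0140 m

Log law: V(z) ∝ ln(z/z₀). With r = V₁/V₂ = 8.82/12.02 = 0.73378,
r · ln(z₂/z₀) = ln(z₁/z₀) ⇒ ln z₀ = (ln z₁ − r·ln z₂)/(1 − r)
ln z₀ = (2.31254 − 0.73378×4.70048) / 0.26622 = -4.2692
z₀ = exp(-4.2692) = 0.01399 m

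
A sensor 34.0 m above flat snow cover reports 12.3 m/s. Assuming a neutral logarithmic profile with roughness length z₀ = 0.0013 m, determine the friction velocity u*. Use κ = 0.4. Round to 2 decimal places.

u* ≈ 0.48 m/s

Log law: V(z) = (u*/κ) · ln(z/z₀) ⇒ u* = κ · V / ln(z/z₀)
u* = 0.4 × 12.3 / ln(34.0/0.0013) = 0.4 × 12.3 / 10.1718
   = 4.9200 / 10.1718 = 0.4837 m/s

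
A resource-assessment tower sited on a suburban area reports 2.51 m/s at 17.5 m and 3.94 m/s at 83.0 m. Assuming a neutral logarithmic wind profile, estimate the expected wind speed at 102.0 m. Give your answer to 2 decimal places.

4.13 m/s

Log law: V ∝ ln(z/z₀). From the pair, with r = V₁/V₂ = 0.63706,
ln z₀ = (ln z₁ − r·ln z₂)/(1 − r) = (2.8622 − 0.63706×4.4188)/0.36294 = 0.1299 → z₀ = 1.139 m
V₃ = V₁ · ln(z₃/z₀)/ln(z₁/z₀) = 2.51 × 4.4951/2.7323 = 4.1294 m/s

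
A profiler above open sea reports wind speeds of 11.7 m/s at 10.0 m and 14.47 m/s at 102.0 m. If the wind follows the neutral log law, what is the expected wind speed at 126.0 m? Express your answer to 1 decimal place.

14.7 m/s

Log law: V ∝ ln(z/z₀). From the pair, with r = V₁/V₂ = 0.80857,
ln z₀ = (ln z₁ − r·ln z₂)/(1 − r) = (2.3026 − 0.80857×4.6250)/0.19143 = -7.5068 → z₀ = 0.0005493 m
V₃ = V₁ · ln(z₃/z₀)/ln(z₁/z₀) = 11.7 × 12.3431/9.8094 = 14.7220 m/s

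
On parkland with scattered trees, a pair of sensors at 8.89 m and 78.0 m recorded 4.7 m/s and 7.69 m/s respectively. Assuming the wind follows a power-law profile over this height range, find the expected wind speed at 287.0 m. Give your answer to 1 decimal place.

First find α: α = ln(V₂/V₁)/ln(z₂/z₁) = ln(7.69/4.7)/ln(78.0/8.89) = 0.49236/2.17178 = 0.2267
Extrapolate from 78.0 m to 287.0 m: V₃ = 7.69 × (287.0/78.0)^0.2267 = 7.69 × 1.3436 = 10.3322 m/s

10.3 m/s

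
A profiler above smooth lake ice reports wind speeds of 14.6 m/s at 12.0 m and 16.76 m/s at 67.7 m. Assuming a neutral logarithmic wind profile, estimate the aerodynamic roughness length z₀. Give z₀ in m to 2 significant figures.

z₀ ≈ 0.00010 m

Log law: V(z) ∝ ln(z/z₀). With r = V₁/V₂ = 14.6/16.76 = 0.87112,
r · ln(z₂/z₀) = ln(z₁/z₀) ⇒ ln z₀ = (ln z₁ − r·ln z₂)/(1 − r)
ln z₀ = (2.48491 − 0.87112×4.21509) / 0.12888 = -9.2098
z₀ = exp(-9.2098) = 0.0001001 m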